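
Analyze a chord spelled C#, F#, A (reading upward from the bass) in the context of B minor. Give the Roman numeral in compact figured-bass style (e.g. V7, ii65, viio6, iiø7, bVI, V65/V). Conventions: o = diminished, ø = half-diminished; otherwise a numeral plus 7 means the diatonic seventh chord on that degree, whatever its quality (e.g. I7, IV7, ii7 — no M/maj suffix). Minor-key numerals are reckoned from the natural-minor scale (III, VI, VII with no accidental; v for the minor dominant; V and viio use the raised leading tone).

v64

Stacked in thirds the chord is F#-A-C#: a minor triad on F#.
In B minor, F# is the dominant; the diatonic minor triad there is v.
With C# in the bass the chord is in second inversion, so the figured bass is 64.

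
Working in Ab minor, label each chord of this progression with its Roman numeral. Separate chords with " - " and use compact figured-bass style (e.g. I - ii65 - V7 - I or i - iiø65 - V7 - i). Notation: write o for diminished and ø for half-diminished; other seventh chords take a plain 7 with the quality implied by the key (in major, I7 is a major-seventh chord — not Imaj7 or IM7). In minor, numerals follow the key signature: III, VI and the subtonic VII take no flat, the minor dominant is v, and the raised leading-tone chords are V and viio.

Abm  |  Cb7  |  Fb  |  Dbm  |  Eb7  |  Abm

i - V7/VI - VI - iv - V7 - i

Abm: root Ab is the tonic; minor triad there is i.
Cb7 is the secondary dominant of VI (dominant seventh chord on Cb): V7/VI.
Fb: major triad on Fb = scale degree 6 → VI.
Dbm: minor triad on Db = scale degree 4 → iv.
Eb7 has root Eb, degree 5 in Ab minor, so V7.
Abm has root Ab, degree 1 in Ab minor, so i.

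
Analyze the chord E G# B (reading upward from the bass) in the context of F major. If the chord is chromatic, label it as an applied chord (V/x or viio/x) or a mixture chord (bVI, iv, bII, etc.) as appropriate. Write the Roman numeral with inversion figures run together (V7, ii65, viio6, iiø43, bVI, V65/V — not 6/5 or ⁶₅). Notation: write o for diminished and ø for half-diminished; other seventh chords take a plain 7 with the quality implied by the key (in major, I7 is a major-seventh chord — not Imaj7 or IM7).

The pitches E-G#-B form a major triad rooted on E.
E is not a diatonic chord root with this quality in F major, but it lies a perfect fifth above A (iii), so the chord functions as an applied dominant of iii.

V/iii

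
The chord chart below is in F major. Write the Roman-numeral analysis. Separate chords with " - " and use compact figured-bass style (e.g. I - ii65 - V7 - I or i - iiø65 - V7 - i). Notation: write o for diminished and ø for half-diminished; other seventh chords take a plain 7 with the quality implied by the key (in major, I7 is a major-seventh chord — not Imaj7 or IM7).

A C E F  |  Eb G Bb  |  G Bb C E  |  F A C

I65 - bVII - V43 - I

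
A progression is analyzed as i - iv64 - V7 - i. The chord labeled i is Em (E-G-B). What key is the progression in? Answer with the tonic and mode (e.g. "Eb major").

The anchor chord is a minor triad on E, labeled i.
If E is scale degree 1 and the mode makes that degree carry a minor triad, the tonic is E and the mode is minor.

E minor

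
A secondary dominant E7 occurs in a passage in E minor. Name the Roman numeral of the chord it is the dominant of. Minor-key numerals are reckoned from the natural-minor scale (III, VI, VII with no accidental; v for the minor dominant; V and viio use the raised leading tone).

The chord is a dominant seventh chord on E.
A dominant resolves down a perfect fifth: E → A. In E minor, A is scale degree 4, i.e. iv.

iv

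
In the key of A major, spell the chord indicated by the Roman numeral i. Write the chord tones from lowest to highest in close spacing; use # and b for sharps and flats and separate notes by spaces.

Scale degree 1 in A major is A; here the chord built on it is altered to a minor triad. i is the minor tonic, borrowed from the parallel minor.
So the chord is A-C-E.

A C E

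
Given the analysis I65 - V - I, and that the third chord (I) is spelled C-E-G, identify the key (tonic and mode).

C major

The chord C is a major triad rooted on C; its label is I.
If C is scale degree 1 and the mode makes that degree carry a major triad, the tonic is C and the mode is major.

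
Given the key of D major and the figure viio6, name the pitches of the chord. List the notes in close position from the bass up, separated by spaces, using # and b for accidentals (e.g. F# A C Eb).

E G C#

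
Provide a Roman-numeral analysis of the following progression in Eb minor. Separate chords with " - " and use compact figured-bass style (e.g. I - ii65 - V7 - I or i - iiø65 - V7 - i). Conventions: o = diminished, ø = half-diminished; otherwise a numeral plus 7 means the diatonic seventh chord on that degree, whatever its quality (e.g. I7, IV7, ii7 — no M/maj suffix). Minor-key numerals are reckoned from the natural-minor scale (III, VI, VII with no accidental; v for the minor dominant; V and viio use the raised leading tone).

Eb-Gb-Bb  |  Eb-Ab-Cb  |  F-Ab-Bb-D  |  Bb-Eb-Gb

Eb-Gb-Bb: root Eb is the tonic; minor triad there is i.
Eb-Ab-Cb: root Ab is the subdominant; minor triad there is iv64.
F-Ab-Bb-D has root Bb, degree 5 in Eb minor, so V43.
Bb-Eb-Gb: root Eb is the tonic; minor triad there is i64.

i - iv64 - V43 - i64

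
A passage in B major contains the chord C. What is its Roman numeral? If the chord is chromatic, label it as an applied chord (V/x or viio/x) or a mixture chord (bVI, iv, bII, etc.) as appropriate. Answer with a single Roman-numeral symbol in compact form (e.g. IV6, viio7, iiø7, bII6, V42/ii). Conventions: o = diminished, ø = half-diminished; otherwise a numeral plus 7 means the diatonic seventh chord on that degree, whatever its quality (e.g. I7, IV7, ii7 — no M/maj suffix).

bII

Stacked in thirds the chord is C-E-G: a major triad on C.
C is the lowered second degree of B major (diatonic 2 would be C#). This is the Neapolitan chord — a major triad on the lowered second degree.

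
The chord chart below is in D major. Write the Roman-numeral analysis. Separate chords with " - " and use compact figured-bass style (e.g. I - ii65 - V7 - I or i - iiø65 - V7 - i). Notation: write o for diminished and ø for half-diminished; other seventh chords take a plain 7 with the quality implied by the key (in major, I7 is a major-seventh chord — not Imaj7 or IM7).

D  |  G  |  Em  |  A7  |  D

D: root D is the tonic; major triad there is I.
G has root G, degree 4 in D major, so IV.
Em: root E is the supertonic; minor triad there is ii.
A7: root A is the dominant; dominant seventh chord there is V7.
D has root D, degree 1 in D major, so I.

I - IV - ii - V7 - I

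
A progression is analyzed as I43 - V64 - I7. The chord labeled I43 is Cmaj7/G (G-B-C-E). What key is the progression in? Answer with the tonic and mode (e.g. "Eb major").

C major

The chord Cmaj7/G is a major seventh chord rooted on C; its label is I43.
If C is scale degree 1 and the mode makes that degree carry a major seventh chord, the tonic is C and the mode is major.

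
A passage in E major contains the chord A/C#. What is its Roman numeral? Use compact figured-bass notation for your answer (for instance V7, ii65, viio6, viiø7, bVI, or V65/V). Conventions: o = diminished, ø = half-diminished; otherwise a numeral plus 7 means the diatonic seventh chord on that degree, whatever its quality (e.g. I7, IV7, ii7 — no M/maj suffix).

IV6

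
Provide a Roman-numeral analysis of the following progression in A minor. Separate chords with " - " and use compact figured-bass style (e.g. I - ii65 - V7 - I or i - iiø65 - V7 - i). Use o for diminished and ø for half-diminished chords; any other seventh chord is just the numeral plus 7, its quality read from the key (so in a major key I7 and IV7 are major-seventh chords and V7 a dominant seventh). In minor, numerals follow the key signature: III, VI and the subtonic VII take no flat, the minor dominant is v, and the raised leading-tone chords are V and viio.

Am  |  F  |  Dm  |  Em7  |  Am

i - VI - iv - v7 - i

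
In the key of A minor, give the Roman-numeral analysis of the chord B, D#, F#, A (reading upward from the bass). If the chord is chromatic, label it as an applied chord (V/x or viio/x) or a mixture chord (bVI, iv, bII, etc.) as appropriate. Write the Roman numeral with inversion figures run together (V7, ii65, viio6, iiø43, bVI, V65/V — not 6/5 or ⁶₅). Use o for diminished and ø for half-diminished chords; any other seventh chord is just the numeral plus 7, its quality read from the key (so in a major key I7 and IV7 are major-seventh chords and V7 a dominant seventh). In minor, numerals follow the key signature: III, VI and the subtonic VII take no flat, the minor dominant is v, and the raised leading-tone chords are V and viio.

V7/V

Stacked in thirds the chord is B-D#-F#-A: a dominant seventh chord on B.
B is not a diatonic chord root with this quality in A minor, but it lies a perfect fifth above E (V), so the chord functions as an applied dominant of V.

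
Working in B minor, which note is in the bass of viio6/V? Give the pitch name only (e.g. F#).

The applied chord viio6/V is rooted on E#: E#-G#-B.
The figure 6 means first inversion — the third is in the bass.

G#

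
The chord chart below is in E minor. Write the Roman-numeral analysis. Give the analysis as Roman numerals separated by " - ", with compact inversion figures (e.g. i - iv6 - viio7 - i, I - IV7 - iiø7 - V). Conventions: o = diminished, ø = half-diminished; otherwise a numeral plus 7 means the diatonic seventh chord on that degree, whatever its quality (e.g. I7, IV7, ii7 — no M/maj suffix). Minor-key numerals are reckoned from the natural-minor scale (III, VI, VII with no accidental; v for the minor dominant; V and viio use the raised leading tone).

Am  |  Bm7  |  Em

Am has root A, degree 4 in E minor, so iv.
Bm7: minor seventh chord on B = scale degree 5 → v7.
Em: root E is the tonic; minor triad there is i.

iv - v7 - i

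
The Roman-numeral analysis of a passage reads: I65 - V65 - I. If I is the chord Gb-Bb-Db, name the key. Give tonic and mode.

Gb major

The chord Gb is a major triad rooted on Gb; its label is I.
If Gb is scale degree 1 and the mode makes that degree carry a major triad, the tonic is Gb and the mode is major.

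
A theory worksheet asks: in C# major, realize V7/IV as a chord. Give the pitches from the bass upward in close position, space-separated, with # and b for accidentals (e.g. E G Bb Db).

C# E# G# B

V7/IV is a secondary dominant — the dominant seventh of IV. IV in C# major is F#, so the applied chord's root is C#, a perfect fifth above.
Building a dominant seventh chord on C# gives C#-E#-G#-B.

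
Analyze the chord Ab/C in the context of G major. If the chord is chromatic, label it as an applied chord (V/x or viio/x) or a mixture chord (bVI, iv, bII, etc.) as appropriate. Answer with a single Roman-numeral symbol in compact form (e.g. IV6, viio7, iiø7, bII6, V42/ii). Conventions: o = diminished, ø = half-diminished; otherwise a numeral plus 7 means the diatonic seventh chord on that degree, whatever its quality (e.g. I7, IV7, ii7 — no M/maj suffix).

Stacked in thirds the chord is Ab-C-Eb: a major triad on Ab.
Ab is the lowered second degree of G major (diatonic 2 would be A). This is the Neapolitan sixth — a major triad on the lowered second degree, here in its customary first inversion.
With C in the bass the chord is in first inversion, so the figured bass is 6.

bII6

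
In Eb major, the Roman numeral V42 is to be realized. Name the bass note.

Ab

V in Eb major has root Bb; the chord is Bb-D-F-Ab.
The figure 42 means third inversion — the seventh is in the bass.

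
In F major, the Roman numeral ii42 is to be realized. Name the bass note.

F

ii in F major has root G; the chord is G-Bb-D-F.
The figure 42 means third inversion — the seventh is in the bass.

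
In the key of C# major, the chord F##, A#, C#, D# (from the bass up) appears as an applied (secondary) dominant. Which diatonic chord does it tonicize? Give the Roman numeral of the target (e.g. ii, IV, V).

The chord is a dominant seventh chord on D#.
A dominant resolves down a perfect fifth: D# → G#. In C# major, G# is scale degree 5, i.e. V.

V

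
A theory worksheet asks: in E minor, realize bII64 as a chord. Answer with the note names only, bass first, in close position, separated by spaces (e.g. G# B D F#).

Scale degree 2 in E minor is F#; lowering it a half step gives F. bII64 is the Neapolitan chord — a major triad on the lowered second degree.
So the chord is F-A-C.
With the 64 figure the chord is in second inversion; from the bass C upward in close position it reads C-F-A.

C F A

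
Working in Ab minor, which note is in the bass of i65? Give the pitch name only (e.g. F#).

i in Ab minor has root Ab; the chord is Ab-Cb-Eb-Gb.
The figure 65 means first inversion — the third is in the bass.

Cb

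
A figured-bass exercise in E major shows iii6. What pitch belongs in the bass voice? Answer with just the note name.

iii in E major has root G#; the chord is G#-B-D#.
The figure 6 means first inversion — the third is in the bass.

B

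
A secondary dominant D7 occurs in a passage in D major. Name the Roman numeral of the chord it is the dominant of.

IV

The chord is a dominant seventh chord on D.
A dominant resolves down a perfect fifth: D → G. In D major, G is scale degree 4, i.e. IV.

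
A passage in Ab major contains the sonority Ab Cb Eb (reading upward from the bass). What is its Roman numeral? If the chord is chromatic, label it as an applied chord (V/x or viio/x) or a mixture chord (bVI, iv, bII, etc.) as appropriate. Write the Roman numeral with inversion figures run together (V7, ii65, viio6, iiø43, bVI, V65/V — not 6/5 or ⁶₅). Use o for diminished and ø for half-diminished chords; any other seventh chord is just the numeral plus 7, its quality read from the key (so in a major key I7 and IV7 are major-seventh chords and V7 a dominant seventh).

i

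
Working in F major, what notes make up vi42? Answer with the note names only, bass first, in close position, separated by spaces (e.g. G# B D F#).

C D F A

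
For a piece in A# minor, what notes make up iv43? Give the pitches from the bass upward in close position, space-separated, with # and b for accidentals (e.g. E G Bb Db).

A# C# D# F#

In A# minor, scale degree 4 is D#, and the diatonic chord built there is a minor seventh chord.
Stacking thirds from D# gives D#-F#-A#-C#.
The figured bass 43 indicates second inversion, placing the fifth (A#) in the bass: A#-C#-D#-F#.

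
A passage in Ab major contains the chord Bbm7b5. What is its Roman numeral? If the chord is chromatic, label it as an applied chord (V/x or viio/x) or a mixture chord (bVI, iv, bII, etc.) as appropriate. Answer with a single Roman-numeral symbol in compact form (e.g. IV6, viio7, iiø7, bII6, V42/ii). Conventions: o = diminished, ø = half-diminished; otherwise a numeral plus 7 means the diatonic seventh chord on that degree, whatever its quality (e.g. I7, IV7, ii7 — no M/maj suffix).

The pitches Bb-Db-Fb-Ab form a half-diminished seventh chord rooted on Bb.
Bb is the second degree of Ab major. This is the half-diminished supertonic seventh, borrowed from the parallel minor.

iiø7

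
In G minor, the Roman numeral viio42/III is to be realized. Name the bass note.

Gb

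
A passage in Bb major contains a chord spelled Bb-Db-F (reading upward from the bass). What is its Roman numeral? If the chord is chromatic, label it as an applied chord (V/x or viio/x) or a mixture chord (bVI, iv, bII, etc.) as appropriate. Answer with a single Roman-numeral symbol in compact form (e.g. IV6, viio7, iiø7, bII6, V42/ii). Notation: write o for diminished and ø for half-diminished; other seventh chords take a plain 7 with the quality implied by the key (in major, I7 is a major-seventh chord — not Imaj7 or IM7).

Stacked in thirds the chord is Bb-Db-F: a minor triad on Bb.
Bb is the first degree of Bb major. This is the minor tonic, borrowed from the parallel minor.

i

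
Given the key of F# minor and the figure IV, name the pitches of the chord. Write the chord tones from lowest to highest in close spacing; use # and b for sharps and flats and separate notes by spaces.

B D# F#

IV is the major subdominant, borrowed from the parallel major. In F# minor that root is B.
So the chord is B-D#-F#.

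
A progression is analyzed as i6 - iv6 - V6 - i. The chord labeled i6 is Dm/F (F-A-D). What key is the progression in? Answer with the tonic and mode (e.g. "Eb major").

D minor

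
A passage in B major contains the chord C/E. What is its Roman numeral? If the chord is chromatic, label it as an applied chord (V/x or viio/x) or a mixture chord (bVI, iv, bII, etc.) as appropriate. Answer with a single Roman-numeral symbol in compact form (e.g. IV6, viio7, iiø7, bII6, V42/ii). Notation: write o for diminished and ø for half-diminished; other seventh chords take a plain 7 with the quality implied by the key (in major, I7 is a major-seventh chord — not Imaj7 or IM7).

bII6

The pitches C-E-G form a major triad rooted on C.
C is the lowered second degree of B major (diatonic 2 would be C#). This is the Neapolitan sixth — a major triad on the lowered second degree, here in its customary first inversion.
With E in the bass the chord is in first inversion, so the figured bass is 6.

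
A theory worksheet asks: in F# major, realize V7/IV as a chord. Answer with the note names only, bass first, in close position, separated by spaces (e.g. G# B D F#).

F# A# C# E

V7/IV is a secondary dominant — the dominant seventh of IV. IV in F# major is B, so the applied chord's root is F#, a perfect fifth above.
Building a dominant seventh chord on F# gives F#-A#-C#-E.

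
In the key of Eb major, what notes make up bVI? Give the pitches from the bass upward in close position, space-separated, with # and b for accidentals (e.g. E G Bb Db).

Scale degree 6 in Eb major is C; lowering it a half step gives Cb. bVI is a major triad on the lowered sixth degree, borrowed from the parallel minor.
So the chord is Cb-Eb-Gb.

Cb Eb Gb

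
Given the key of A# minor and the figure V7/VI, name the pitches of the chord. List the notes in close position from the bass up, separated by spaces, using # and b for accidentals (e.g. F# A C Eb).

C# E# G# B

V7/VI is a secondary dominant — the dominant seventh of VI. VI in A# minor is F#, so the applied chord's root is C#, a perfect fifth above.
Building a dominant seventh chord on C# gives C#-E#-G#-B.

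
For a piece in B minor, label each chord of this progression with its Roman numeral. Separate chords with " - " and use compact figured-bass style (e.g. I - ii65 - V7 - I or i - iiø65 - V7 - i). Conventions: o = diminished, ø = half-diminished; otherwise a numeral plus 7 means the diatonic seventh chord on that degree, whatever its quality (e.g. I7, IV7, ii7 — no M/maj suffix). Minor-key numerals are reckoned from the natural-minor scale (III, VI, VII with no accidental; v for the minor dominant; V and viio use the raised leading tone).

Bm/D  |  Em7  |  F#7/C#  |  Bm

i6 - iv7 - V43 - i

Bm/D: minor triad on B = scale degree 1 → i6.
Em7: minor seventh chord on E = scale degree 4 → iv7.
F#7/C#: dominant seventh chord on F# = scale degree 5 → V43.
Bm has root B, degree 1 in B minor, so i.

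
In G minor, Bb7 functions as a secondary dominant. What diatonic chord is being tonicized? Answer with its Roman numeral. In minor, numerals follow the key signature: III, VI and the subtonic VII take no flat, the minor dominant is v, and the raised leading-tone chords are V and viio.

The chord is a dominant seventh chord on Bb.
A dominant resolves down a perfect fifth: Bb → Eb. In G minor, Eb is scale degree 6, i.e. VI.

VI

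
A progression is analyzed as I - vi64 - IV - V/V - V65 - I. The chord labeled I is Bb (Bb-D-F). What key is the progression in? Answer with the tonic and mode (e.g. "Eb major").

The anchor chord is a major triad on Bb, labeled I.
If Bb is scale degree 1 and the mode makes that degree carry a major triad, the tonic is Bb and the mode is major.

Bb major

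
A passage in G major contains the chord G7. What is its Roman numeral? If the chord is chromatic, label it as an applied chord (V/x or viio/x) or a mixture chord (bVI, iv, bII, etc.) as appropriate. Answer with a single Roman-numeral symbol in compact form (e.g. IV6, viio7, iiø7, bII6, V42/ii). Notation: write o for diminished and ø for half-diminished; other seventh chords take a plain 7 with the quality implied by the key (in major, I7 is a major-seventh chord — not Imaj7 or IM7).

The pitches G-B-D-F form a dominant seventh chord rooted on G.
G is not a diatonic chord root with this quality in G major, but it lies a perfect fifth above C (IV), so the chord functions as an applied dominant of IV.

V7/IV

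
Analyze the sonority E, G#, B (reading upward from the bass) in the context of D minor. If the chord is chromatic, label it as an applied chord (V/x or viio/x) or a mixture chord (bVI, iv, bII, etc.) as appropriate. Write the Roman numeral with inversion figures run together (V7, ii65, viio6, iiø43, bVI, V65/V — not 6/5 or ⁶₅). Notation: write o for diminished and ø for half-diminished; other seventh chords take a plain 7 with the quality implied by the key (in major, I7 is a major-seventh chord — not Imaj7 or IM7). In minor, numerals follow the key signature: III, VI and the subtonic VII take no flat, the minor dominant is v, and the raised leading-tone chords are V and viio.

The pitches E-G#-B form a major triad rooted on E.
E is not a diatonic chord root with this quality in D minor, but it lies a perfect fifth above A (V), so the chord functions as an applied dominant of V.

V/V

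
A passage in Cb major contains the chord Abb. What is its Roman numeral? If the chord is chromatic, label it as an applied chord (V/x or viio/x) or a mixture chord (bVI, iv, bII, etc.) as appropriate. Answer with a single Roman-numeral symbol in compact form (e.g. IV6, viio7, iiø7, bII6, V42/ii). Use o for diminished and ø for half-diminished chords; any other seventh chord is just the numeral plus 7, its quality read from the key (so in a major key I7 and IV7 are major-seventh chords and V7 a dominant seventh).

The pitches Abb-Cb-Ebb form a major triad rooted on Abb.
Abb is the lowered sixth degree of Cb major (diatonic 6 would be Ab). This is a major triad on the lowered sixth degree, borrowed from the parallel minor.

bVI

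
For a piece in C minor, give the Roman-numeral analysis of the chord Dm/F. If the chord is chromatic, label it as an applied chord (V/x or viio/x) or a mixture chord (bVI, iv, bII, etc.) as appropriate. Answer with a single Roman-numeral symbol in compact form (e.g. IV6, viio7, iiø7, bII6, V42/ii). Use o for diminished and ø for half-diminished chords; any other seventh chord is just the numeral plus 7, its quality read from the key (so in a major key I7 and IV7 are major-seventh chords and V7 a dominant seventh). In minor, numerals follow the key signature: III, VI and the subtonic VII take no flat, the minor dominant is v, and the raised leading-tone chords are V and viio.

ii6

The pitches D-F-A form a minor triad rooted on D.
D is the second degree of C minor. This is the minor supertonic, borrowed from the parallel major (the Dorian ii).
With F in the bass the chord is in first inversion, so the figured bass is 6.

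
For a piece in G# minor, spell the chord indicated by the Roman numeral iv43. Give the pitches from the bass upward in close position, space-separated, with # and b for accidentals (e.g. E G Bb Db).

The numeral's case and figure indicate a minor seventh chord. In G# minor its root, scale degree 4, is C#.
That chord is spelled C#-E-G#-B.
The figured bass 43 indicates second inversion, placing the fifth (G#) in the bass: G#-B-C#-E.

G# B C# E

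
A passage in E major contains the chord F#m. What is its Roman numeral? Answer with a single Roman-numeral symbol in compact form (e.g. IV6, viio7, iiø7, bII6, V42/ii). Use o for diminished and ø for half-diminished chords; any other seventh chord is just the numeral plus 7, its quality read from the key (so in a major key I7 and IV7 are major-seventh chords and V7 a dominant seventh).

ii

The pitches F#-A-C# form a minor triad rooted on F#.
In E major, F# is the supertonic; the diatonic minor triad there is ii.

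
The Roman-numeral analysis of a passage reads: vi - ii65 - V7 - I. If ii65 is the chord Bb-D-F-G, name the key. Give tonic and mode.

F major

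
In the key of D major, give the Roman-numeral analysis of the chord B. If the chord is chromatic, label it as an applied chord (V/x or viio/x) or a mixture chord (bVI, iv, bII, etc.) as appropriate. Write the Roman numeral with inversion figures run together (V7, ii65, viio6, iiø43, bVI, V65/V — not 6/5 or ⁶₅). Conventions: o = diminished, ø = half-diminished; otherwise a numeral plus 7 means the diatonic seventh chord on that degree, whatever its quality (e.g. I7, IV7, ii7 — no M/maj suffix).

V/ii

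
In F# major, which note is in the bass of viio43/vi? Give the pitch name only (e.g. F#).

The applied chord viio43/vi is rooted on C##: C##-E#-G#-B.
The figure 43 means second inversion — the fifth is in the bass.

G#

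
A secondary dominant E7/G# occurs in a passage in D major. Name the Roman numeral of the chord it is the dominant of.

V

The chord is a dominant seventh chord on E.
A dominant resolves down a perfect fifth: E → A. In D major, A is scale degree 5, i.e. V.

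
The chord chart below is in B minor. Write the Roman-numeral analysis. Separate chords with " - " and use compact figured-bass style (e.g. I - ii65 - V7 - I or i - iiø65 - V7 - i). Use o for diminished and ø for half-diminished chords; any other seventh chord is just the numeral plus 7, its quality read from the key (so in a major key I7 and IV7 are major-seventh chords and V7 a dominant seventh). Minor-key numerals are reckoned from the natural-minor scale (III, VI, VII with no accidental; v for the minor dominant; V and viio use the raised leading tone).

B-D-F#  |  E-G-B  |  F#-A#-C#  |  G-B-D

i - iv - V - VI

B-D-F# has root B, degree 1 in B minor, so i.
E-G-B: root E is the subdominant; minor triad there is iv.
F#-A#-C#: major triad on F# = scale degree 5 → V.
G-B-D has root G, degree 6 in B minor, so VI.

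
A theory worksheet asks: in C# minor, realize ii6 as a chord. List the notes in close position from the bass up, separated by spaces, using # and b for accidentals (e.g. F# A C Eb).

Scale degree 2 in C# minor is D#; here the chord built on it is altered to a minor triad. ii6 is the minor supertonic, borrowed from the parallel major (the Dorian ii).
So the chord is D#-F#-A#, a minor triad.
With the 6 figure the chord is in first inversion; from the bass F# upward in close position it reads F#-A#-D#.

F# A# D#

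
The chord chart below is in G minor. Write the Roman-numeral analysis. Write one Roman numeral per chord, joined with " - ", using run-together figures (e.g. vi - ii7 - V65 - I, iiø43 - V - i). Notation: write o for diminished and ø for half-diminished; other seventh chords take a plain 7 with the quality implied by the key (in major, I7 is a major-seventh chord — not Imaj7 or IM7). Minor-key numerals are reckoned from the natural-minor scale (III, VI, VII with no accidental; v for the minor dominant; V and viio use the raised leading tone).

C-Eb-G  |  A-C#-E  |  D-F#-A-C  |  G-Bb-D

iv - V/V - V7 - i

C-Eb-G: root C is the subdominant; minor triad there is iv.
A-C#-E: a major triad on A, the applied dominant of V → V/V.
D-F#-A-C: root D is the dominant; dominant seventh chord there is V7.
G-Bb-D: minor triad on G = scale degree 1 → i.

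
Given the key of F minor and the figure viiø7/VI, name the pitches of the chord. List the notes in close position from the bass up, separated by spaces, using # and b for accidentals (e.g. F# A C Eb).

viiø7/VI is a secondary leading-tone chord. The target VI is Db in F minor; the applied chord is rooted a semitone below, on C.
Building a half-diminished seventh chord on C gives C-Eb-Gb-Bb.

C Eb Gb Bb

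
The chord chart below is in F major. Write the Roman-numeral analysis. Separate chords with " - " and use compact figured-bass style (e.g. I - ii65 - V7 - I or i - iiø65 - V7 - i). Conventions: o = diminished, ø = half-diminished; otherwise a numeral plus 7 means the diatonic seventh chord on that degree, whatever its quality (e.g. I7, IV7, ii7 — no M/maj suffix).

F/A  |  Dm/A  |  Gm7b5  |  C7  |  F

F/A has root F, degree 1 in F major, so I6.
Dm/A: minor triad on D = scale degree 6 → vi64.
Gm7b5: half-diminished seventh chord on G — chromatic; iiø7 (borrowed from the parallel minor).
C7: root C is the dominant; dominant seventh chord there is V7.
F: major triad on F = scale degree 1 → I.

I6 - vi64 - iiø7 - V7 - I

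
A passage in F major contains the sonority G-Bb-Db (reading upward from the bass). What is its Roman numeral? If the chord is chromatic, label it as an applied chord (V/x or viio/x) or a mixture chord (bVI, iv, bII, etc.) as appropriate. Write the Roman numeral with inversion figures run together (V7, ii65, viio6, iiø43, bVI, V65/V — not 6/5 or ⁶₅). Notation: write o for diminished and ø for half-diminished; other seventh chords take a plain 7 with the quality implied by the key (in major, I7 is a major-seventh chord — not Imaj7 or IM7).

iio

The pitches G-Bb-Db form a diminished triad rooted on G.
G is the second degree of F major. This is the diminished supertonic triad, borrowed from the parallel minor.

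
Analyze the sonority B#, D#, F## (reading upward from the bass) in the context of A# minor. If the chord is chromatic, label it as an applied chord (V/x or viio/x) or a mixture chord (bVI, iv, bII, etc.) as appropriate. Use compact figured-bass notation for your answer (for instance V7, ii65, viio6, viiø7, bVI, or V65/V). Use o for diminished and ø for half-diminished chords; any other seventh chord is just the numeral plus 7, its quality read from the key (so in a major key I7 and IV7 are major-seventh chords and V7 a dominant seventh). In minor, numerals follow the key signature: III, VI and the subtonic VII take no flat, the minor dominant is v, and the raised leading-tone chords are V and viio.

Stacked in thirds the chord is B#-D#-F##: a minor triad on B#.
B# is the second degree of A# minor. This is the minor supertonic, borrowed from the parallel major (the Dorian ii).

ii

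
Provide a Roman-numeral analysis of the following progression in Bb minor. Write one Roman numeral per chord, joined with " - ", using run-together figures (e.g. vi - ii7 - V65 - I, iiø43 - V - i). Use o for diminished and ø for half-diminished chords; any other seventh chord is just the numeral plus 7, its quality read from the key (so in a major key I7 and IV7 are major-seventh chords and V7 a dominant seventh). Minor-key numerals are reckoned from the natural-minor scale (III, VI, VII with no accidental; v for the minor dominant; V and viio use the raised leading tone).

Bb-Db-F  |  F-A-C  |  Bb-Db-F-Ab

i - V - i7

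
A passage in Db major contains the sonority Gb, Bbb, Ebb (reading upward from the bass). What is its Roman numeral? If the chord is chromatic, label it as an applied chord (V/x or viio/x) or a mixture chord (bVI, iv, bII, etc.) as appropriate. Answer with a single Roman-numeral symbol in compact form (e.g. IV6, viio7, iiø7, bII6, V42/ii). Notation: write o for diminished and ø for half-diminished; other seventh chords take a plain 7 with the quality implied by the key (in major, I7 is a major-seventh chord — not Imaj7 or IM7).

bII6

The pitches Ebb-Gb-Bbb form a major triad rooted on Ebb.
Ebb is the lowered second degree of Db major (diatonic 2 would be Eb). This is the Neapolitan sixth — a major triad on the lowered second degree, here in its customary first inversion.
With Gb in the bass the chord is in first inversion, so the figured bass is 6.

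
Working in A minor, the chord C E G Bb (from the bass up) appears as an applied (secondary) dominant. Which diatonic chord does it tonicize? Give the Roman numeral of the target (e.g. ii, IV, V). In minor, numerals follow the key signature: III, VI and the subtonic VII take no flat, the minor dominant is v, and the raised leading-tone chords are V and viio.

VI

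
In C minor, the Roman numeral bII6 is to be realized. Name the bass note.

F

bII in C minor has root Db; the chord is Db-F-Ab.
The figure 6 means first inversion — the third is in the bass.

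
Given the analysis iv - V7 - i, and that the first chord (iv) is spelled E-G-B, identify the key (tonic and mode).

B minor

The anchor chord is a minor triad on E, labeled iv.
iv on E implies E is the subdominant; that puts the tonic at B, and the lowercase numeral fits minor mode.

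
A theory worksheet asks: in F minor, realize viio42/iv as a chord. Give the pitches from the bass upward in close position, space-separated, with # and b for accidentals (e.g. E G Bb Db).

The slash marks an applied leading-tone chord: viio of iv. In F minor, iv is Bb, so the leading tone to it is A, a half step below.
Building a fully diminished seventh chord on A gives A-C-Eb-Gb.
The figured bass 42 indicates third inversion, placing the seventh (Gb) in the bass: Gb-A-C-Eb.

Gb A C Eb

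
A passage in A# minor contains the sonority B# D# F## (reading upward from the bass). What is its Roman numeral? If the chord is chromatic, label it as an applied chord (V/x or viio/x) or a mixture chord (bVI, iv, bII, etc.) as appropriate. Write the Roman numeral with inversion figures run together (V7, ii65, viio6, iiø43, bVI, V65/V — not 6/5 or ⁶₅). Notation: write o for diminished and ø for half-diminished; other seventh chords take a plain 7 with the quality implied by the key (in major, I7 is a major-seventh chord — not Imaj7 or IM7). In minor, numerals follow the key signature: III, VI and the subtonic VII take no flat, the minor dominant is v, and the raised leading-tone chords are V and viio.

ii

Stacked in thirds the chord is B#-D#-F##: a minor triad on B#.
B# is the second degree of A# minor. This is the minor supertonic, borrowed from the parallel major (the Dorian ii).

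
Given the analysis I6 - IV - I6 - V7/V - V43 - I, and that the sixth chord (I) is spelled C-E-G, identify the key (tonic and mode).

C major

The chord C is a major triad rooted on C; its label is I.
If C is scale degree 1 and the mode makes that degree carry a major triad, the tonic is C and the mode is major.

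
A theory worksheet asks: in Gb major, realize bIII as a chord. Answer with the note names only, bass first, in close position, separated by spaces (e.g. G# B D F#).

Bbb Db Fb

bIII is a major triad on the lowered third degree, borrowed from the parallel minor. In Gb major that root is Bbb.
So the chord is Bbb-Db-Fb.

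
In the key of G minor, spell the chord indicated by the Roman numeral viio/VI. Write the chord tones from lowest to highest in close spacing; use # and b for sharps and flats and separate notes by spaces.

viio/VI is a secondary leading-tone chord. The target VI is Eb in G minor; the applied chord is rooted a semitone below, on D.
Building a diminished triad on D gives D-F-Ab.

D F Ab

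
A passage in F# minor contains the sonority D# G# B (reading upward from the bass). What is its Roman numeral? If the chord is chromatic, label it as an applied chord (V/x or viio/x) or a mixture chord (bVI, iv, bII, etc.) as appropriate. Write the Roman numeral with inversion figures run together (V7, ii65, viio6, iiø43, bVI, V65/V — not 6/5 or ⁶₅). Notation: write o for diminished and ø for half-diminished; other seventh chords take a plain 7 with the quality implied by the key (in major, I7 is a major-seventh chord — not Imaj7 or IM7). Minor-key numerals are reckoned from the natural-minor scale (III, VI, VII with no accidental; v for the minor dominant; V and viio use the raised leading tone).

The pitches G#-B-D# form a minor triad rooted on G#.
G# is the second degree of F# minor. This is the minor supertonic, borrowed from the parallel major (the Dorian ii).
With D# in the bass the chord is in second inversion, so the figured bass is 64.

ii64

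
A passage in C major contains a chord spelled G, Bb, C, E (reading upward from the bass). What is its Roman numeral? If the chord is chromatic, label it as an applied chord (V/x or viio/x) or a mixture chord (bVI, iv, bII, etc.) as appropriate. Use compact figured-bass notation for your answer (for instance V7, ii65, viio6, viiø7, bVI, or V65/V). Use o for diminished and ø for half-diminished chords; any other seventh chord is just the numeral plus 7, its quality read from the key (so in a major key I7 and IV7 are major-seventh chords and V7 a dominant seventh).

The pitches C-E-G-Bb form a dominant seventh chord rooted on C.
C is not a diatonic chord root with this quality in C major, but it lies a perfect fifth above F (IV), so the chord functions as an applied dominant of IV.
With G in the bass the chord is in second inversion, so the figured bass is 43.

V43/IV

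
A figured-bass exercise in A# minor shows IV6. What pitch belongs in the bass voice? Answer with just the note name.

F##

IV in A# minor has root D#; the chord is D#-F##-A#.
The figure 6 means first inversion — the third is in the bass.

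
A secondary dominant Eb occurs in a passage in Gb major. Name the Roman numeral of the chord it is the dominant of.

ii

The chord is a major triad on Eb.
A dominant resolves down a perfect fifth: Eb → Ab. In Gb major, Ab is scale degree 2, i.e. ii.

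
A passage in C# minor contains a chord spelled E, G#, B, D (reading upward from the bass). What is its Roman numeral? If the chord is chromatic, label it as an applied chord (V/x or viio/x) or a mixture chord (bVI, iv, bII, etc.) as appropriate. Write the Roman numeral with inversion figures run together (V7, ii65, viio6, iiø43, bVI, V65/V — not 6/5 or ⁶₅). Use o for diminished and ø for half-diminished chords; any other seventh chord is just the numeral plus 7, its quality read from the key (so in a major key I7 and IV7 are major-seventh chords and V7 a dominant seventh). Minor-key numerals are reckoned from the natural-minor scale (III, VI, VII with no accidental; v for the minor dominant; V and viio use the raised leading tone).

The pitches E-G#-B-D form a dominant seventh chord rooted on E.
E is not a diatonic chord root with this quality in C# minor, but it lies a perfect fifth above A (VI), so the chord functions as an applied dominant of VI.

V7/VI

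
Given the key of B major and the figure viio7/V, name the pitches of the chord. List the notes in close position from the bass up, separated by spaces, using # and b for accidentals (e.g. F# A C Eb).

E# G# B D

viio7/V is a secondary leading-tone chord. The target V is F# in B major; the applied chord is rooted a semitone below, on E#.
Building a fully diminished seventh chord on E# gives E#-G#-B-D.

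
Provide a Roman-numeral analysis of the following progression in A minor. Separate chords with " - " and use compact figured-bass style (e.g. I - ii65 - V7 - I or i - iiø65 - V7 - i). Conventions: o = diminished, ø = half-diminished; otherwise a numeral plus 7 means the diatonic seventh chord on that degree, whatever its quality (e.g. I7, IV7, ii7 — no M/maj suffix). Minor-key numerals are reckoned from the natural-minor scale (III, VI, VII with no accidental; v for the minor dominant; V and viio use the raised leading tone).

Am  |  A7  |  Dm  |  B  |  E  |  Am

i - V7/iv - iv - V/V - V - i

Am: minor triad on A = scale degree 1 → i.
A7: a dominant seventh chord on A, the applied dominant of iv → V7/iv.
Dm has root D, degree 4 in A minor, so iv.
B: chromatic; B is V of V, so V/V.
E: major triad on E = scale degree 5 → V.
Am: minor triad on A = scale degree 1 → i.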